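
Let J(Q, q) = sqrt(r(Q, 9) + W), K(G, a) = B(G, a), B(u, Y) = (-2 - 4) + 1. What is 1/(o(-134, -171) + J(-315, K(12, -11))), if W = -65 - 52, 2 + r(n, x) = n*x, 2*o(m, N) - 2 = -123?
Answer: -242/26457 - 4*I*sqrt(2954)/26457 ≈ -0.0091469 - 0.0082172*I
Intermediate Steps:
B(u, Y) = -5 (B(u, Y) = -6 + 1 = -5)
o(m, N) = -121/2 (o(m, N) = 1 + (1/2)*(-123) = 1 - 123/2 = -121/2)
r(n, x) = -2 + n*x
K(G, a) = -5
W = -117
J(Q, q) = sqrt(-119 + 9*Q) (J(Q, q) = sqrt((-2 + Q*9) - 117) = sqrt((-2 + 9*Q) - 117) = sqrt(-119 + 9*Q))
1/(o(-134, -171) + J(-315, K(12, -11))) = 1/(-121/2 + sqrt(-119 + 9*(-315))) = 1/(-121/2 + sqrt(-119 - 2835)) = 1/(-121/2 + sqrt(-2954)) = 1/(-121/2 + I*sqrt(2954))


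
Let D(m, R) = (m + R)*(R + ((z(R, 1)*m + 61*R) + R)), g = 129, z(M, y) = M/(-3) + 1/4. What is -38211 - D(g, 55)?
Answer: -246545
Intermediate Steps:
z(M, y) = ¼ - M/3 (z(M, y) = M*(-⅓) + 1*(¼) = -M/3 + ¼ = ¼ - M/3)
D(m, R) = (R + m)*(63*R + m*(¼ - R/3)) (D(m, R) = (m + R)*(R + (((¼ - R/3)*m + 61*R) + R)) = (R + m)*(R + ((m*(¼ - R/3) + 61*R) + R)) = (R + m)*(R + ((61*R + m*(¼ - R/3)) + R)) = (R + m)*(R + (62*R + m*(¼ - R/3))) = (R + m)*(63*R + m*(¼ - R/3)))
-38211 - D(g, 55) = -38211 - (63*55² + 63*55*129 + (1/12)*129²*(3 - 4*55) - 1/12*55*129*(-3 + 4*55)) = -38211 - (63*3025 + 446985 + (1/12)*16641*(3 - 220) - 1/12*55*129*(-3 + 220)) = -38211 - (190575 + 446985 + (1/12)*16641*(-217) - 1/12*55*129*217) = -38211 - (190575 + 446985 - 1203699/4 - 513205/4) = -38211 - 1*208334 = -38211 - 208334 = -246545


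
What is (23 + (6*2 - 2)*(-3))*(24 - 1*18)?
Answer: -42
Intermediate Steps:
(23 + (6*2 - 2)*(-3))*(24 - 1*18) = (23 + (12 - 2)*(-3))*(24 - 18) = (23 + 10*(-3))*6 = (23 - 30)*6 = -7*6 = -42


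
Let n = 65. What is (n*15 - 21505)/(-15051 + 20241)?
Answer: -2053/519 ≈ -3.9557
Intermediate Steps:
(n*15 - 21505)/(-15051 + 20241) = (65*15 - 21505)/(-15051 + 20241) = (975 - 21505)/5190 = -20530*1/5190 = -2053/519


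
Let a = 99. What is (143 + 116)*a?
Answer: 25641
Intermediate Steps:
(143 + 116)*a = (143 + 116)*99 = 259*99 = 25641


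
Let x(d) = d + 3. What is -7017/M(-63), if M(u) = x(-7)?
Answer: 7017/4 ≈ 1754.3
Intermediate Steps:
x(d) = 3 + d
M(u) = -4 (M(u) = 3 - 7 = -4)
-7017/M(-63) = -7017/(-4) = -7017*(-1/4) = 7017/4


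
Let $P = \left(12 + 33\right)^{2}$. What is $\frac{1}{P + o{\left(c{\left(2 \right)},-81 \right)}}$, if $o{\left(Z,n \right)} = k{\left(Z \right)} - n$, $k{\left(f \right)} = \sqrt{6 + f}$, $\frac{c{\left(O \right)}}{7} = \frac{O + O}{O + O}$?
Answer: $\frac{162}{341171} - \frac{\sqrt{13}}{4435223} \approx 0.00047402$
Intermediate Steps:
$c{\left(O \right)} = 7$ ($c{\left(O \right)} = 7 \frac{O + O}{O + O} = 7 \frac{2 O}{2 O} = 7 \cdot 2 O \frac{1}{2 O} = 7 \cdot 1 = 7$)
$P = 2025$ ($P = 45^{2} = 2025$)
$o{\left(Z,n \right)} = \sqrt{6 + Z} - n$
$\frac{1}{P + o{\left(c{\left(2 \right)},-81 \right)}} = \frac{1}{2025 + \left(\sqrt{6 + 7} - -81\right)} = \frac{1}{2025 + \left(\sqrt{13} + 81\right)} = \frac{1}{2025 + \left(81 + \sqrt{13}\right)} = \frac{1}{2106 + \sqrt{13}}$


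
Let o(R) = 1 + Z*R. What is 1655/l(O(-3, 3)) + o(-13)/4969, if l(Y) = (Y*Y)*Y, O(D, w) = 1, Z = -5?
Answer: 8223761/4969 ≈ 1655.0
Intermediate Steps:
l(Y) = Y**3 (l(Y) = Y**2*Y = Y**3)
o(R) = 1 - 5*R
1655/l(O(-3, 3)) + o(-13)/4969 = 1655/(1**3) + (1 - 5*(-13))/4969 = 1655/1 + (1 + 65)*(1/4969) = 1655*1 + 66*(1/4969) = 1655 + 66/4969 = 8223761/4969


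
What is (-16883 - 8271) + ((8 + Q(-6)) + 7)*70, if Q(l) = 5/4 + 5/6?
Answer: -143749/6 ≈ -23958.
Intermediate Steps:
Q(l) = 25/12 (Q(l) = 5*(1/4) + 5*(1/6) = 5/4 + 5/6 = 25/12)
(-16883 - 8271) + ((8 + Q(-6)) + 7)*70 = (-16883 - 8271) + ((8 + 25/12) + 7)*70 = -25154 + (121/12 + 7)*70 = -25154 + (205/12)*70 = -25154 + 7175/6 = -143749/6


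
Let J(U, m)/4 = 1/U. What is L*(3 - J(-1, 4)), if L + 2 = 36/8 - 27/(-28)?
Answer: 97/4 ≈ 24.250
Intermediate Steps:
J(U, m) = 4/U
L = 97/28 (L = -2 + (36/8 - 27/(-28)) = -2 + (36*(1/8) - 27*(-1/28)) = -2 + (9/2 + 27/28) = -2 + 153/28 = 97/28 ≈ 3.4643)
L*(3 - J(-1, 4)) = 97*(3 - 4/(-1))/28 = 97*(3 - 4*(-1))/28 = 97*(3 - 1*(-4))/28 = 97*(3 + 4)/28 = (97/28)*7 = 97/4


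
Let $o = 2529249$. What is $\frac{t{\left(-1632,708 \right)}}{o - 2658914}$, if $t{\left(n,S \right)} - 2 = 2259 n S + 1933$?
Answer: $\frac{2610173169}{129665} \approx 20130.0$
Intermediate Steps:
$t{\left(n,S \right)} = 1935 + 2259 S n$ ($t{\left(n,S \right)} = 2 + \left(2259 n S + 1933\right) = 2 + \left(2259 S n + 1933\right) = 2 + \left(1933 + 2259 S n\right) = 1935 + 2259 S n$)
$\frac{t{\left(-1632,708 \right)}}{o - 2658914} = \frac{1935 + 2259 \cdot 708 \left(-1632\right)}{2529249 - 2658914} = \frac{1935 - 2610175104}{2529249 - 2658914} = - \frac{2610173169}{-129665} = \left(-2610173169\right) \left(- \frac{1}{129665}\right) = \frac{2610173169}{129665}$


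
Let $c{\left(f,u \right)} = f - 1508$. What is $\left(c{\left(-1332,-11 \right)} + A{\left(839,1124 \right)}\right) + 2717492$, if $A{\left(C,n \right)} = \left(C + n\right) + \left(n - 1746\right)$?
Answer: $2715993$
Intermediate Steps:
$c{\left(f,u \right)} = -1508 + f$
$A{\left(C,n \right)} = -1746 + C + 2 n$ ($A{\left(C,n \right)} = \left(C + n\right) + \left(-1746 + n\right) = -1746 + C + 2 n$)
$\left(c{\left(-1332,-11 \right)} + A{\left(839,1124 \right)}\right) + 2717492 = \left(\left(-1508 - 1332\right) + \left(-1746 + 839 + 2 \cdot 1124\right)\right) + 2717492 = \left(-2840 + \left(-1746 + 839 + 2248\right)\right) + 2717492 = \left(-2840 + 1341\right) + 2717492 = -1499 + 2717492 = 2715993$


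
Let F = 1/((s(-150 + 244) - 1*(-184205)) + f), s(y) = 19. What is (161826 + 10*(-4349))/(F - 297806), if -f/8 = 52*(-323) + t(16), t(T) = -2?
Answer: -37702796288/94883374047 ≈ -0.39736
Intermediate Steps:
f = 134384 (f = -8*(52*(-323) - 2) = -8*(-16796 - 2) = -8*(-16798) = 134384)
F = 1/318608 (F = 1/((19 - 1*(-184205)) + 134384) = 1/((19 + 184205) + 134384) = 1/(184224 + 134384) = 1/318608 ≈ 3.1387e-6)
(161826 + 10*(-4349))/(F - 297806) = (161826 + 10*(-4349))/(1/318608 - 297806) = (161826 - 43490)/(-94883374047/318608) = 118336*(-318608/94883374047) = -37702796288/94883374047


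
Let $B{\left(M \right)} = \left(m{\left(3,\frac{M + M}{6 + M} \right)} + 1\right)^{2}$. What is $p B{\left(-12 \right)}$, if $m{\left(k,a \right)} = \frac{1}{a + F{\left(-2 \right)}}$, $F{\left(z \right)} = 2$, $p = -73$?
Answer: $- \frac{3577}{36} \approx -99.361$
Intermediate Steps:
$m{\left(k,a \right)} = \frac{1}{2 + a}$ ($m{\left(k,a \right)} = \frac{1}{a + 2} = \frac{1}{2 + a}$)
$B{\left(M \right)} = \left(1 + \frac{1}{2 + \frac{2 M}{6 + M}}\right)^{2}$ ($B{\left(M \right)} = \left(\frac{1}{2 + \frac{M + M}{6 + M}} + 1\right)^{2} = \left(\frac{1}{2 + \frac{2 M}{6 + M}} + 1\right)^{2} = \left(1 + \frac{1}{2 + \frac{2 M}{6 + M}}\right)^{2}$)
$p B{\left(-12 \right)} = - 73 \frac{\left(18 + 5 \left(-12\right)\right)^{2}}{16 \left(3 - 12\right)^{2}} = - 73 \frac{\left(18 - 60\right)^{2}}{16 \cdot 81} = - 73 \cdot \frac{1}{16} \cdot \frac{1}{81} \left(-42\right)^{2} = - 73 \cdot \frac{1}{16} \cdot \frac{1}{81} \cdot 1764 = \left(-73\right) \frac{49}{36} = - \frac{3577}{36}$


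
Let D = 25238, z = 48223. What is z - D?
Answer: 22985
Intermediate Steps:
z - D = 48223 - 1*25238 = 48223 - 25238 = 22985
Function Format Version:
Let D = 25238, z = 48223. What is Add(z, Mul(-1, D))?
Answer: 22985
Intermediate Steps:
Add(z, Mul(-1, D)) = Add(48223, Mul(-1, 25238)) = Add(48223, -25238) = 22985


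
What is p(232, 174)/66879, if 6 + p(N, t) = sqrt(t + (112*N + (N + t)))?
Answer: -2/22293 + 2*sqrt(6641)/66879 ≈ 0.0023473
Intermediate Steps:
p(N, t) = -6 + sqrt(2*t + 113*N) (p(N, t) = -6 + sqrt(t + (112*N + (N + t))) = -6 + sqrt(t + (t + 113*N)) = -6 + sqrt(2*t + 113*N))
p(232, 174)/66879 = (-6 + sqrt(2*174 + 113*232))/66879 = (-6 + sqrt(348 + 26216))*(1/66879) = (-6 + sqrt(26564))*(1/66879) = (-6 + 2*sqrt(6641))*(1/66879) = -2/22293 + 2*sqrt(6641)/66879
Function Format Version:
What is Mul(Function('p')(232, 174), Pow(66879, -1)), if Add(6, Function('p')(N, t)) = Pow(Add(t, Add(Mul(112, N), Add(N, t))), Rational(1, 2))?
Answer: Add(Rational(-2, 22293), Mul(Rational(2, 66879), Pow(6641, Rational(1, 2)))) ≈ 0.0023473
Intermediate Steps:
Function('p')(N, t) = Add(-6, Pow(Add(Mul(2, t), Mul(113, N)), Rational(1, 2))) (Function('p')(N, t) = Add(-6, Pow(Add(t, Add(Mul(112, N), Add(N, t))), Rational(1, 2))) = Add(-6, Pow(Add(t, Add(t, Mul(113, N))), Rational(1, 2))) = Add(-6, Pow(Add(Mul(2, t), Mul(113, N)), Rational(1, 2))))
Mul(Function('p')(232, 174), Pow(66879, -1)) = Mul(Add(-6, Pow(Add(Mul(2, 174), Mul(113, 232)), Rational(1, 2))), Pow(66879, -1)) = Mul(Add(-6, Pow(Add(348, 26216), Rational(1, 2))), Rational(1, 66879)) = Mul(Add(-6, Pow(26564, Rational(1, 2))), Rational(1, 66879)) = Mul(Add(-6, Mul(2, Pow(6641, Rational(1, 2)))), Rational(1, 66879)) = Add(Rational(-2, 22293), Mul(Rational(2, 66879), Pow(6641, Rational(1, 2))))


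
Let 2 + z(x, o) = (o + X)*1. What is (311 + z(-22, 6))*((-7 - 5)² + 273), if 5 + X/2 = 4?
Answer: 130521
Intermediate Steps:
X = -2 (X = -10 + 2*4 = -10 + 8 = -2)
z(x, o) = -4 + o (z(x, o) = -2 + (o - 2)*1 = -2 + (-2 + o)*1 = -2 + (-2 + o) = -4 + o)
(311 + z(-22, 6))*((-7 - 5)² + 273) = (311 + (-4 + 6))*((-7 - 5)² + 273) = (311 + 2)*((-12)² + 273) = 313*(144 + 273) = 313*417 = 130521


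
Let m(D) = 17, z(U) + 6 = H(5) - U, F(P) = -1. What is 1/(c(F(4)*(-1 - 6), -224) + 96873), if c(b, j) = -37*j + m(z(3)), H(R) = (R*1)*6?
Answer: 1/105178 ≈ 9.5077e-6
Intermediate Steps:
H(R) = 6*R (H(R) = R*6 = 6*R)
z(U) = 24 - U (z(U) = -6 + (6*5 - U) = -6 + (30 - U) = 24 - U)
c(b, j) = 17 - 37*j (c(b, j) = -37*j + 17 = 17 - 37*j)
1/(c(F(4)*(-1 - 6), -224) + 96873) = 1/((17 - 37*(-224)) + 96873) = 1/((17 + 8288) + 96873) = 1/(8305 + 96873) = 1/105178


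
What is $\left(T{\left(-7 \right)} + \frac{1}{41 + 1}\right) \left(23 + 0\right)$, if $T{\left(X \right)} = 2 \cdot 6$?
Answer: $\frac{11615}{42} \approx 276.55$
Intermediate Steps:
$T{\left(X \right)} = 12$
$\left(T{\left(-7 \right)} + \frac{1}{41 + 1}\right) \left(23 + 0\right) = \left(12 + \frac{1}{41 + 1}\right) \left(23 + 0\right) = \left(12 + \frac{1}{42}\right) 23 = \frac{505}{42} \cdot 23 = \frac{11615}{42}$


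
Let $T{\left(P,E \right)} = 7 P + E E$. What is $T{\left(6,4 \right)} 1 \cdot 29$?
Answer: $1682$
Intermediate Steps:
$T{\left(P,E \right)} = E^{2} + 7 P$ ($T{\left(P,E \right)} = 7 P + E^{2} = E^{2} + 7 P$)
$T{\left(6,4 \right)} 1 \cdot 29 = \left(4^{2} + 7 \cdot 6\right) 1 \cdot 29 = \left(16 + 42\right) 1 \cdot 29 = 58 \cdot 1 \cdot 29 = 58 \cdot 29 = 1682$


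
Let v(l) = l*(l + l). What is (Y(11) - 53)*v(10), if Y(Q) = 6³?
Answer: 32600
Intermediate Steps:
v(l) = 2*l² (v(l) = l*(2*l) = 2*l²)
Y(Q) = 216
(Y(11) - 53)*v(10) = (216 - 53)*(2*10²) = 163*(2*100) = 163*200 = 32600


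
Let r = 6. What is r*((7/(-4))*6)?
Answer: -63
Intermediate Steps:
r*((7/(-4))*6) = 6*((7/(-4))*6) = 6*((7*(-1/4))*6) = 6*(-7/4*6) = 6*(-21/2) = -63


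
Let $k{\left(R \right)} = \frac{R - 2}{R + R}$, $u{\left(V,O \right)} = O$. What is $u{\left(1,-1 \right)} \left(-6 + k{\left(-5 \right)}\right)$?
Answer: $\frac{53}{10} \approx 5.3$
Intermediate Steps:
$k{\left(R \right)} = \frac{-2 + R}{2 R}$
$u{\left(1,-1 \right)} \left(-6 + k{\left(-5 \right)}\right) = - (-6 + \frac{-2 - 5}{2 \left(-5\right)}) = - (-6 + \frac{1}{2} \left(- \frac{1}{5}\right) \left(-7\right)) = - (-6 + \frac{7}{10}) = \left(-1\right) \left(- \frac{53}{10}\right) = \frac{53}{10}$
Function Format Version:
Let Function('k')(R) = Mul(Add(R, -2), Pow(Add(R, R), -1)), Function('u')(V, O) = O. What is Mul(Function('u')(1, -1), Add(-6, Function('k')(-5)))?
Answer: Rational(53, 10) ≈ 5.3000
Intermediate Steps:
Function('k')(R) = Mul(Rational(1, 2), Pow(R, -1), Add(-2, R)) (Function('k')(R) = Mul(Add(-2, R), Pow(Mul(2, R), -1)) = Mul(Add(-2, R), Mul(Rational(1, 2), Pow(R, -1))) = Mul(Rational(1, 2), Pow(R, -1), Add(-2, R)))
Mul(Function('u')(1, -1), Add(-6, Function('k')(-5))) = Mul(-1, Add(-6, Mul(Rational(1, 2), Pow(-5, -1), Add(-2, -5)))) = Mul(-1, Add(-6, Mul(Rational(1, 2), Rational(-1, 5), -7))) = Mul(-1, Add(-6, Rational(7, 10))) = Mul(-1, Rational(-53, 10)) = Rational(53, 10)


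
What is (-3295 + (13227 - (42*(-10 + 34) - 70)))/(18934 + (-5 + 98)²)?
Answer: 8994/27583 ≈ 0.32607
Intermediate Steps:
(-3295 + (13227 - (42*(-10 + 34) - 70)))/(18934 + (-5 + 98)²) = (-3295 + (13227 - (42*24 - 70)))/(18934 + 93²) = (-3295 + (13227 - (1008 - 70)))/(18934 + 8649) = (-3295 + (13227 - 1*938))/27583 = (-3295 + (13227 - 938))*(1/27583) = (-3295 + 12289)*(1/27583) = 8994*(1/27583) = 8994/27583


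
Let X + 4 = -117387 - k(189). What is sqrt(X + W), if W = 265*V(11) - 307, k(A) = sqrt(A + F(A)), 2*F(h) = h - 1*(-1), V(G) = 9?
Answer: sqrt(-115313 - 2*sqrt(71)) ≈ 339.6*I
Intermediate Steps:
F(h) = 1/2 + h/2 (F(h) = (h - 1*(-1))/2 = (h + 1)/2 = (1 + h)/2 = 1/2 + h/2)
k(A) = sqrt(1/2 + 3*A/2) (k(A) = sqrt(A + (1/2 + A/2)) = sqrt(1/2 + 3*A/2))
W = 2078 (W = 265*9 - 307 = 2385 - 307 = 2078)
X = -117391 - 2*sqrt(71) (X = -4 + (-117387 - sqrt(2 + 6*189)/2) = -4 + (-117387 - sqrt(2 + 1134)/2) = -4 + (-117387 - sqrt(1136)/2) = -4 + (-117387 - 4*sqrt(71)/2) = -4 + (-117387 - 2*sqrt(71)) = -117391 - 2*sqrt(71) ≈ -1.1741e+5)
sqrt(X + W) = sqrt((-117391 - 2*sqrt(71)) + 2078) = sqrt(-115313 - 2*sqrt(71))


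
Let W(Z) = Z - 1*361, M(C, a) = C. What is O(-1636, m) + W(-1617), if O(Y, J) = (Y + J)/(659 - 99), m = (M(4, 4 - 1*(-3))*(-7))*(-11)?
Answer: -69313/35 ≈ -1980.4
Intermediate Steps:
m = 308 (m = (4*(-7))*(-11) = -28*(-11) = 308)
W(Z) = -361 + Z (W(Z) = Z - 361 = -361 + Z)
O(Y, J) = J/560 + Y/560 (O(Y, J) = (J + Y)/560 = (J + Y)*(1/560) = J/560 + Y/560)
O(-1636, m) + W(-1617) = ((1/560)*308 + (1/560)*(-1636)) + (-361 - 1617) = (11/20 - 409/140) - 1978 = -83/35 - 1978 = -69313/35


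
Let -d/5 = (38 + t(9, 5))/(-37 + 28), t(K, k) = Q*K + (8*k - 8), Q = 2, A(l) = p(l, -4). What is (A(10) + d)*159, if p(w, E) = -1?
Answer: 22843/3 ≈ 7614.3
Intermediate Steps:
A(l) = -1
t(K, k) = -8 + 2*K + 8*k (t(K, k) = 2*K + (8*k - 8) = 2*K + (-8 + 8*k) = -8 + 2*K + 8*k)
d = 440/9 (d = -5*(38 + (-8 + 2*9 + 8*5))/(-37 + 28) = -5*(38 + (-8 + 18 + 40))/(-9) = -5*(38 + 50)*(-1)/9 = -440*(-1)/9 = -5*(-88/9) = 440/9 ≈ 48.889)
(A(10) + d)*159 = (-1 + 440/9)*159 = (431/9)*159 = 22843/3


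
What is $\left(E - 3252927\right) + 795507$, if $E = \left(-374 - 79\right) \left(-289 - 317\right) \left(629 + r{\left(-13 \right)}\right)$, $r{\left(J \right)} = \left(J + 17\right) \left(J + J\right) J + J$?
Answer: $537794004$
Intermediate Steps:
$r{\left(J \right)} = J + 2 J^{2} \left(17 + J\right)$ ($r{\left(J \right)} = \left(17 + J\right) 2 J J + J = 2 J \left(17 + J\right) J + J = 2 J^{2} \left(17 + J\right) + J = J + 2 J^{2} \left(17 + J\right)$)
$E = 540251424$ ($E = \left(-374 - 79\right) \left(-289 - 317\right) \left(629 - 13 \left(1 + 2 \left(-13\right)^{2} + 34 \left(-13\right)\right)\right) = \left(-453\right) \left(-606\right) \left(629 - 13 \left(1 + 2 \cdot 169 - 442\right)\right) = 274518 \left(629 - 13 \left(1 + 338 - 442\right)\right) = 274518 \left(629 - -1339\right) = 274518 \left(629 + 1339\right) = 274518 \cdot 1968 = 540251424$)
$\left(E - 3252927\right) + 795507 = \left(540251424 - 3252927\right) + 795507 = 536998497 + 795507 = 537794004$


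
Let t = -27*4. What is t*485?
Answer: -52380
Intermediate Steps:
t = -108
t*485 = -108*485 = -52380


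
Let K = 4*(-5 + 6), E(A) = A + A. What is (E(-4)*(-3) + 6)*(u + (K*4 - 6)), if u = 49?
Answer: 1770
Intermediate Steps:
E(A) = 2*A
K = 4 (K = 4*1 = 4)
(E(-4)*(-3) + 6)*(u + (K*4 - 6)) = ((2*(-4))*(-3) + 6)*(49 + (4*4 - 6)) = (-8*(-3) + 6)*(49 + (16 - 6)) = (24 + 6)*(49 + 10) = 30*59 = 1770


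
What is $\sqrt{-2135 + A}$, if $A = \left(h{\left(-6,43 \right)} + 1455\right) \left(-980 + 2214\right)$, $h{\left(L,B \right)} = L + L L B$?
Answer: $\sqrt{3696163} \approx 1922.5$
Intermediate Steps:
$h{\left(L,B \right)} = L + B L^{2}$ ($h{\left(L,B \right)} = L + L B L = L + B L^{2}$)
$A = 3698298$ ($A = \left(- 6 \left(1 + 43 \left(-6\right)\right) + 1455\right) \left(-980 + 2214\right) = \left(- 6 \left(1 - 258\right) + 1455\right) 1234 = \left(\left(-6\right) \left(-257\right) + 1455\right) 1234 = \left(1542 + 1455\right) 1234 = 2997 \cdot 1234 = 3698298$)
$\sqrt{-2135 + A} = \sqrt{-2135 + 3698298} = \sqrt{3696163}$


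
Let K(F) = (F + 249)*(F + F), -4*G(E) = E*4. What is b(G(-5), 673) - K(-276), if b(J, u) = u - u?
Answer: -14904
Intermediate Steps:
G(E) = -E (G(E) = -E*4/4 = -E)
b(J, u) = 0
K(F) = 2*F*(249 + F) (K(F) = (249 + F)*(2*F) = 2*F*(249 + F))
b(G(-5), 673) - K(-276) = 0 - 2*(-276)*(249 - 276) = 0 - 2*(-276)*(-27) = 0 - 1*14904 = 0 - 14904 = -14904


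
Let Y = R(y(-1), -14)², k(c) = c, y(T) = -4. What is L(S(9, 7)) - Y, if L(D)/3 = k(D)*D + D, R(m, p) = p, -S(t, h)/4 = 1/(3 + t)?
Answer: -590/3 ≈ -196.67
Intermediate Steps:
S(t, h) = -4/(3 + t)
L(D) = 3*D + 3*D² (L(D) = 3*(D*D + D) = 3*(D² + D) = 3*(D + D²) = 3*D + 3*D²)
Y = 196 (Y = (-14)² = 196)
L(S(9, 7)) - Y = 3*(-4/(3 + 9))*(1 - 4/(3 + 9)) - 1*196 = 3*(-4/12)*(1 - 4/12) - 196 = 3*(-4*1/12)*(1 - 4*1/12) - 196 = 3*(-⅓)*(1 - ⅓) - 196 = 3*(-⅓)*(⅔) - 196 = -⅔ - 196 = -590/3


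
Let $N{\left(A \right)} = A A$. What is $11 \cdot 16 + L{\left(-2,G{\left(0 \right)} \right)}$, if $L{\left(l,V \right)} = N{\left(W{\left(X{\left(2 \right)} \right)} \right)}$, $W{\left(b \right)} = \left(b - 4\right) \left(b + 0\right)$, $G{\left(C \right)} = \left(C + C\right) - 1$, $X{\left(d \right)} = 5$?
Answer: $201$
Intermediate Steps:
$G{\left(C \right)} = -1 + 2 C$ ($G{\left(C \right)} = 2 C - 1 = -1 + 2 C$)
$W{\left(b \right)} = b \left(-4 + b\right)$ ($W{\left(b \right)} = \left(-4 + b\right) b = b \left(-4 + b\right)$)
$N{\left(A \right)} = A^{2}$
$L{\left(l,V \right)} = 25$ ($L{\left(l,V \right)} = \left(5 \left(-4 + 5\right)\right)^{2} = \left(5 \cdot 1\right)^{2} = 5^{2} = 25$)
$11 \cdot 16 + L{\left(-2,G{\left(0 \right)} \right)} = 11 \cdot 16 + 25 = 176 + 25 = 201$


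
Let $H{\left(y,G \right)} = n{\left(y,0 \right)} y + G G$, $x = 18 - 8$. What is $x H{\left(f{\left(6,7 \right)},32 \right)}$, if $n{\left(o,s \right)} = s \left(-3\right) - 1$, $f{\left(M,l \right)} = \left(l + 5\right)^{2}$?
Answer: $8800$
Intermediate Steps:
$f{\left(M,l \right)} = \left(5 + l\right)^{2}$
$n{\left(o,s \right)} = -1 - 3 s$ ($n{\left(o,s \right)} = - 3 s - 1 = -1 - 3 s$)
$x = 10$
$H{\left(y,G \right)} = G^{2} - y$ ($H{\left(y,G \right)} = \left(-1 - 0\right) y + G G = \left(-1 + 0\right) y + G^{2} = - y + G^{2} = G^{2} - y$)
$x H{\left(f{\left(6,7 \right)},32 \right)} = 10 \left(32^{2} - \left(5 + 7\right)^{2}\right) = 10 \left(1024 - 12^{2}\right) = 10 \left(1024 - 144\right) = 10 \cdot 880 = 8800$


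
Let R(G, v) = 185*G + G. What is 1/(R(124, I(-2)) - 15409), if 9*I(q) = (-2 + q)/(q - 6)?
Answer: 1/7655 ≈ 0.00013063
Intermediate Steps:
I(q) = (-2 + q)/(9*(-6 + q)) (I(q) = ((-2 + q)/(q - 6))/9 = ((-2 + q)/(-6 + q))/9 = (-2 + q)/(9*(-6 + q)))
R(G, v) = 186*G
1/(R(124, I(-2)) - 15409) = 1/(186*124 - 15409) = 1/(23064 - 15409) = 1/7655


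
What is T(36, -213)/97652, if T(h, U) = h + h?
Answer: 18/24413 ≈ 0.00073731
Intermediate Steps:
T(h, U) = 2*h
T(36, -213)/97652 = (2*36)/97652 = 72*(1/97652) = 18/24413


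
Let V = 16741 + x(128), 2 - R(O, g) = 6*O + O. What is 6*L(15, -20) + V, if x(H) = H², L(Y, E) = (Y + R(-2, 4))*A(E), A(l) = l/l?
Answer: 33311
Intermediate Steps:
A(l) = 1
R(O, g) = 2 - 7*O (R(O, g) = 2 - (6*O + O) = 2 - 7*O)
L(Y, E) = 16 + Y (L(Y, E) = (Y + (2 - 7*(-2)))*1 = (Y + (2 + 14))*1 = (Y + 16)*1 = (16 + Y)*1 = 16 + Y)
V = 33125 (V = 16741 + 128² = 16741 + 16384 = 33125)
6*L(15, -20) + V = 6*(16 + 15) + 33125 = 6*31 + 33125 = 186 + 33125 = 33311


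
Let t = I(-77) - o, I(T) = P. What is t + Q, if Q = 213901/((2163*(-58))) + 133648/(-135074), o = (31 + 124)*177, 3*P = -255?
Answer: -233193922250893/8472786798 ≈ -27523.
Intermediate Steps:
P = -85 (P = (⅓)*(-255) = -85)
I(T) = -85
o = 27435 (o = 155*177 = 27435)
Q = -22829569933/8472786798 (Q = 213901/(-125454) + 133648*(-1/135074) = 213901*(-1/125454) - 66824/67537 = -213901/125454 - 66824/67537 = -22829569933/8472786798 ≈ -2.6945)
t = -27520 (t = -85 - 1*27435 = -85 - 27435 = -27520)
t + Q = -27520 - 22829569933/8472786798 = -233193922250893/8472786798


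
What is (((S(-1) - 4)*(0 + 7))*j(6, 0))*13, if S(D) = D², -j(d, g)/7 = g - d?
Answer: -11466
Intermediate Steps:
j(d, g) = -7*g + 7*d (j(d, g) = -7*(g - d) = -7*g + 7*d)
(((S(-1) - 4)*(0 + 7))*j(6, 0))*13 = ((((-1)² - 4)*(0 + 7))*(-7*0 + 7*6))*13 = (((1 - 4)*7)*(0 + 42))*13 = (-3*7*42)*13 = -21*42*13 = -882*13 = -11466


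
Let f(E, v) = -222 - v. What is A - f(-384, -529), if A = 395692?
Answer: 395385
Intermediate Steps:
A - f(-384, -529) = 395692 - (-222 - 1*(-529)) = 395692 - (-222 + 529) = 395692 - 1*307 = 395692 - 307 = 395385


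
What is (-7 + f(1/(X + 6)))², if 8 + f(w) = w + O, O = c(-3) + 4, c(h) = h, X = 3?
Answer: 15625/81 ≈ 192.90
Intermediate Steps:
O = 1 (O = -3 + 4 = 1)
f(w) = -7 + w (f(w) = -8 + (w + 1) = -8 + (1 + w) = -7 + w)
(-7 + f(1/(X + 6)))² = (-7 + (-7 + 1/(3 + 6)))² = (-7 + (-7 + 1/9))² = (-7 + (-7 + ⅑))² = (-7 - 62/9)² = (-125/9)² = 15625/81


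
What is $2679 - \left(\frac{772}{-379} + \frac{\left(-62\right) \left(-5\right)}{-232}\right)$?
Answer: $\frac{117927853}{43964} \approx 2682.4$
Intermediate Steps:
$2679 - \left(\frac{772}{-379} + \frac{\left(-62\right) \left(-5\right)}{-232}\right) = 2679 - \left(772 \left(- \frac{1}{379}\right) + 310 \left(- \frac{1}{232}\right)\right) = 2679 - \left(- \frac{772}{379} - \frac{155}{116}\right) = 2679 - - \frac{148297}{43964} = 2679 + \frac{148297}{43964} = \frac{117927853}{43964}$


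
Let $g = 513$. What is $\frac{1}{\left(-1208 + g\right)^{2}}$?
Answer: $\frac{1}{483025} \approx 2.0703 \cdot 10^{-6}$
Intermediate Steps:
$\frac{1}{\left(-1208 + g\right)^{2}} = \frac{1}{\left(-1208 + 513\right)^{2}} = \frac{1}{\left(-695\right)^{2}} = \frac{1}{483025}$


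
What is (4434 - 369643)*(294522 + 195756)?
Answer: -179053938102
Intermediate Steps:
(4434 - 369643)*(294522 + 195756) = -365209*490278 = -179053938102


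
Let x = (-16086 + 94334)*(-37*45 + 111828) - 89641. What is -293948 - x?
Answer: -8620238731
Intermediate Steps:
x = 8619944783 (x = 78248*(-1665 + 111828) - 89641 = 78248*110163 - 89641 = 8620034424 - 89641 = 8619944783)
-293948 - x = -293948 - 1*8619944783 = -293948 - 8619944783 = -8620238731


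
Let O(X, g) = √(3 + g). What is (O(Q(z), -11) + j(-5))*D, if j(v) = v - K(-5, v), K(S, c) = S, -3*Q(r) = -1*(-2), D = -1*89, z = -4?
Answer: -178*I*√2 ≈ -251.73*I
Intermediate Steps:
D = -89
Q(r) = -⅔ (Q(r) = -(-1)*(-2)/3 = -⅓*2 = -⅔)
j(v) = 5 + v (j(v) = v - 1*(-5) = v + 5 = 5 + v)
(O(Q(z), -11) + j(-5))*D = (√(3 - 11) + (5 - 5))*(-89) = (√(-8) + 0)*(-89) = (2*I*√2 + 0)*(-89) = (2*I*√2)*(-89) = -178*I*√2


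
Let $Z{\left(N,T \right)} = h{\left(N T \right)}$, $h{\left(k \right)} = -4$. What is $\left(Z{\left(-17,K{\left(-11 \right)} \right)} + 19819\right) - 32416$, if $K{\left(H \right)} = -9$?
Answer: $-12601$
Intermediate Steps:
$Z{\left(N,T \right)} = -4$
$\left(Z{\left(-17,K{\left(-11 \right)} \right)} + 19819\right) - 32416 = \left(-4 + 19819\right) - 32416 = 19815 - 32416 = -12601$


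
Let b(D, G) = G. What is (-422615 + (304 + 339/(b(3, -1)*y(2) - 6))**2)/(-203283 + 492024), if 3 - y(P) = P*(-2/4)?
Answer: -34966099/28874100 ≈ -1.2110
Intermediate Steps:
y(P) = 3 + P/2 (y(P) = 3 - P*(-2/4) = 3 - P*(-2*1/4) = 3 - P*(-1)/2 = 3 - (-1)*P/2 = 3 + P/2)
(-422615 + (304 + 339/(b(3, -1)*y(2) - 6))**2)/(-203283 + 492024) = (-422615 + (304 + 339/(-(3 + (1/2)*2) - 6))**2)/(-203283 + 492024) = (-422615 + (304 + 339/(-(3 + 1) - 6))**2)/288741 = (-422615 + (304 + 339/(-1*4 - 6))**2)*(1/288741) = (-422615 + (304 + 339/(-4 - 6))**2)*(1/288741) = (-422615 + (304 + 339/(-10))**2)*(1/288741) = (-422615 + (304 + 339*(-1/10))**2)*(1/288741) = (-422615 + (304 - 339/10)**2)*(1/288741) = (-422615 + (2701/10)**2)*(1/288741) = (-422615 + 7295401/100)*(1/288741) = -34966099/100*1/288741 = -34966099/28874100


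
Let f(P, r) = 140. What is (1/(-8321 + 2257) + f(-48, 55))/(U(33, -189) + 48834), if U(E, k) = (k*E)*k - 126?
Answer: 848959/7443566064 ≈ 0.00011405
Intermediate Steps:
U(E, k) = -126 + E*k² (U(E, k) = (E*k)*k - 126 = E*k² - 126 = -126 + E*k²)
(1/(-8321 + 2257) + f(-48, 55))/(U(33, -189) + 48834) = (1/(-8321 + 2257) + 140)/((-126 + 33*(-189)²) + 48834) = (1/(-6064) + 140)/((-126 + 33*35721) + 48834) = (-1/6064 + 140)/((-126 + 1178793) + 48834) = 848959/(6064*(1178667 + 48834)) = (848959/6064)/1227501 = (848959/6064)*(1/1227501) = 848959/7443566064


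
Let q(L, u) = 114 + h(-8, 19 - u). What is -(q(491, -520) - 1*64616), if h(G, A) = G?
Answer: 64510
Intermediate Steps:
q(L, u) = 106 (q(L, u) = 114 - 8 = 106)
-(q(491, -520) - 1*64616) = -(106 - 1*64616) = -(106 - 64616) = -1*(-64510) = 64510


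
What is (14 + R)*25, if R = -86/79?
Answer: 25500/79 ≈ 322.78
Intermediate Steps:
R = -86/79 (R = -86*1/79 = -86/79 ≈ -1.0886)
(14 + R)*25 = (14 - 86/79)*25 = (1020/79)*25 = 25500/79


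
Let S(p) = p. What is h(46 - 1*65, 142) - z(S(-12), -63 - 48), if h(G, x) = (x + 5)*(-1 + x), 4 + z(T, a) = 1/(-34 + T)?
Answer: 953627/46 ≈ 20731.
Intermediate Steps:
z(T, a) = -4 + 1/(-34 + T)
h(G, x) = (-1 + x)*(5 + x) (h(G, x) = (5 + x)*(-1 + x) = (-1 + x)*(5 + x))
h(46 - 1*65, 142) - z(S(-12), -63 - 48) = (-5 + 142² + 4*142) - (137 - 4*(-12))/(-34 - 12) = (-5 + 20164 + 568) - (137 + 48)/(-46) = 20727 - (-1)*185/46 = 20727 - 1*(-185/46) = 20727 + 185/46 = 953627/46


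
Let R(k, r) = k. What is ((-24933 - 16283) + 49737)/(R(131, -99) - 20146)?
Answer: -8521/20015 ≈ -0.42573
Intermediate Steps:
((-24933 - 16283) + 49737)/(R(131, -99) - 20146) = ((-24933 - 16283) + 49737)/(131 - 20146) = (-41216 + 49737)/(-20015) = 8521*(-1/20015) = -8521/20015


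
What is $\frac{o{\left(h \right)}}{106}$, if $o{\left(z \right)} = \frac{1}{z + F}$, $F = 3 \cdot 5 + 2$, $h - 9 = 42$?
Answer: $\frac{1}{7208} \approx 0.00013873$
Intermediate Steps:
$h = 51$ ($h = 9 + 42 = 51$)
$F = 17$ ($F = 15 + 2 = 17$)
$o{\left(z \right)} = \frac{1}{17 + z}$ ($o{\left(z \right)} = \frac{1}{z + 17} = \frac{1}{17 + z}$)
$\frac{o{\left(h \right)}}{106} = \frac{1}{\left(17 + 51\right) 106} = \frac{1}{68} \cdot \frac{1}{106} = \frac{1}{7208}$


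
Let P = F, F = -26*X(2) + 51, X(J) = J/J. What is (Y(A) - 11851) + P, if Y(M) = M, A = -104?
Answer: -11930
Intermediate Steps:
X(J) = 1
F = 25 (F = -26*1 + 51 = -26 + 51 = 25)
P = 25
(Y(A) - 11851) + P = (-104 - 11851) + 25 = -11955 + 25 = -11930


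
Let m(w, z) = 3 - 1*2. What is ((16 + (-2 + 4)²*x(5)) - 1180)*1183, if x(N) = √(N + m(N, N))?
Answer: -1377012 + 4732*√6 ≈ -1.3654e+6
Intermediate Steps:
m(w, z) = 1 (m(w, z) = 3 - 2 = 1)
x(N) = √(1 + N) (x(N) = √(N + 1) = √(1 + N))
((16 + (-2 + 4)²*x(5)) - 1180)*1183 = ((16 + (-2 + 4)²*√(1 + 5)) - 1180)*1183 = ((16 + 2²*√6) - 1180)*1183 = ((16 + 4*√6) - 1180)*1183 = (-1164 + 4*√6)*1183 = -1377012 + 4732*√6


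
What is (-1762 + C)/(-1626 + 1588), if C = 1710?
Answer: 26/19 ≈ 1.3684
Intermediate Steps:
(-1762 + C)/(-1626 + 1588) = (-1762 + 1710)/(-1626 + 1588) = -52/(-38) = -52*(-1/38) = 26/19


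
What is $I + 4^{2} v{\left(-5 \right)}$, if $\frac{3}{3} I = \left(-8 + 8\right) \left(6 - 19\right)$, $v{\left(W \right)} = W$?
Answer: $-80$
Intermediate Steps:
$I = 0$ ($I = \left(-8 + 8\right) \left(6 - 19\right) = 0 \left(-13\right) = 0$)
$I + 4^{2} v{\left(-5 \right)} = 0 + 4^{2} \left(-5\right) = 0 + 16 \left(-5\right) = 0 - 80 = -80$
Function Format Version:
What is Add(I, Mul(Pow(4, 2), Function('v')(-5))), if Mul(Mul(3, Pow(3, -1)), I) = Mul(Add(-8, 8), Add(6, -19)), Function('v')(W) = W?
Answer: -80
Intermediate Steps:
I = 0 (I = Mul(Add(-8, 8), Add(6, -19)) = Mul(0, -13) = 0)
Add(I, Mul(Pow(4, 2), Function('v')(-5))) = Add(0, Mul(Pow(4, 2), -5)) = Add(0, Mul(16, -5)) = Add(0, -80) = -80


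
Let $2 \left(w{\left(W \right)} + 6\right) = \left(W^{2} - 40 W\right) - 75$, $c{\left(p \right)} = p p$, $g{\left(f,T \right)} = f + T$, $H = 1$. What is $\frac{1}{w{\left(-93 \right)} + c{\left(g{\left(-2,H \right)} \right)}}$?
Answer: $\frac{1}{6142} \approx 0.00016281$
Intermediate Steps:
$g{\left(f,T \right)} = T + f$
$c{\left(p \right)} = p^{2}$
$w{\left(W \right)} = - \frac{87}{2} + \frac{W^{2}}{2} - 20 W$ ($w{\left(W \right)} = -6 + \frac{\left(W^{2} - 40 W\right) - 75}{2} = -6 + \frac{-75 + W^{2} - 40 W}{2} = -6 - \left(\frac{75}{2} + 20 W - \frac{W^{2}}{2}\right) = - \frac{87}{2} + \frac{W^{2}}{2} - 20 W$)
$\frac{1}{w{\left(-93 \right)} + c{\left(g{\left(-2,H \right)} \right)}} = \frac{1}{\left(- \frac{87}{2} + \frac{\left(-93\right)^{2}}{2} - -1860\right) + \left(1 - 2\right)^{2}} = \frac{1}{\left(- \frac{87}{2} + \frac{1}{2} \cdot 8649 + 1860\right) + \left(-1\right)^{2}} = \frac{1}{\left(- \frac{87}{2} + \frac{8649}{2} + 1860\right) + 1} = \frac{1}{6141 + 1} = \frac{1}{6142}$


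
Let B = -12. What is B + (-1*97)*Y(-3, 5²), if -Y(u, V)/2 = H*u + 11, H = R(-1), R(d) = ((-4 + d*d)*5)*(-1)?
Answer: -6608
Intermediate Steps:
R(d) = 20 - 5*d² (R(d) = ((-4 + d²)*5)*(-1) = (-20 + 5*d²)*(-1) = 20 - 5*d²)
H = 15 (H = 20 - 5*(-1)² = 20 - 5*1 = 20 - 5 = 15)
Y(u, V) = -22 - 30*u (Y(u, V) = -2*(15*u + 11) = -2*(11 + 15*u) = -22 - 30*u)
B + (-1*97)*Y(-3, 5²) = -12 + (-1*97)*(-22 - 30*(-3)) = -12 - 97*(-22 + 90) = -12 - 97*68 = -12 - 6596 = -6608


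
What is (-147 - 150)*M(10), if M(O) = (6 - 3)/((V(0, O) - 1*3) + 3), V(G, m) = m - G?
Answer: -891/10 ≈ -89.100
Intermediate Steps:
M(O) = 3/O (M(O) = (6 - 3)/(((O - 1*0) - 1*3) + 3) = 3/(((O + 0) - 3) + 3) = 3/((O - 3) + 3) = 3/((-3 + O) + 3) = 3/O)
(-147 - 150)*M(10) = (-147 - 150)*(3/10) = -891/10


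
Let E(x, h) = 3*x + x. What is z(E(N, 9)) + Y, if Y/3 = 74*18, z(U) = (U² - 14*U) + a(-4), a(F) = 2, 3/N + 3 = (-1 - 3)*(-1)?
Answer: 3974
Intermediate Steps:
N = 3 (N = 3/(-3 + (-1 - 3)*(-1)) = 3/(-3 - 4*(-1)) = 3/(-3 + 4) = 3/1 = 3*1 = 3)
E(x, h) = 4*x
z(U) = 2 + U² - 14*U (z(U) = (U² - 14*U) + 2 = 2 + U² - 14*U)
Y = 3996 (Y = 3*(74*18) = 3*1332 = 3996)
z(E(N, 9)) + Y = (2 + (4*3)² - 56*3) + 3996 = (2 + 12² - 14*12) + 3996 = (2 + 144 - 168) + 3996 = -22 + 3996 = 3974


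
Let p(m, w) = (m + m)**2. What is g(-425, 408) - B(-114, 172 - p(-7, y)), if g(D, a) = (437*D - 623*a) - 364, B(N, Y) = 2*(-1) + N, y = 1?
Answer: -440157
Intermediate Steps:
p(m, w) = 4*m**2 (p(m, w) = (2*m)**2 = 4*m**2)
B(N, Y) = -2 + N
g(D, a) = -364 - 623*a + 437*D (g(D, a) = (-623*a + 437*D) - 364 = -364 - 623*a + 437*D)
g(-425, 408) - B(-114, 172 - p(-7, y)) = (-364 - 623*408 + 437*(-425)) - (-2 - 114) = (-364 - 254184 - 185725) - 1*(-116) = -440273 + 116 = -440157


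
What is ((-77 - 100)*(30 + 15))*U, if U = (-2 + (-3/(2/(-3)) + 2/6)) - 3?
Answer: 2655/2 ≈ 1327.5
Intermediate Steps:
U = -⅙ (U = (-2 + (-3/(2*(-⅓)) + 2*(⅙))) - 3 = (-2 + (-3/(-⅔) + ⅓)) - 3 = (-2 + (-3*(-3/2) + ⅓)) - 3 = (-2 + (9/2 + ⅓)) - 3 = (-2 + 29/6) - 3 = 17/6 - 3 = -⅙ ≈ -0.16667)
((-77 - 100)*(30 + 15))*U = ((-77 - 100)*(30 + 15))*(-⅙) = -177*45*(-⅙) = -7965*(-⅙) = 2655/2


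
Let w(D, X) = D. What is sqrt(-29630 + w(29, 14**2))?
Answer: 3*I*sqrt(3289) ≈ 172.05*I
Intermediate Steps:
sqrt(-29630 + w(29, 14**2)) = sqrt(-29630 + 29) = sqrt(-29601) = 3*I*sqrt(3289)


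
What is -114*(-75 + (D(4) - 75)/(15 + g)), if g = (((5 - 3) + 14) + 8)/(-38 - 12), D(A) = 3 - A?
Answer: 1106750/121 ≈ 9146.7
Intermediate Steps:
g = -12/25 (g = ((2 + 14) + 8)/(-50) = (16 + 8)*(-1/50) = 24*(-1/50) = -12/25 ≈ -0.48000)
-114*(-75 + (D(4) - 75)/(15 + g)) = -114*(-75 + ((3 - 1*4) - 75)/(15 - 12/25)) = -114*(-75 + ((3 - 4) - 75)/(363/25)) = -114*(-75 + (-1 - 75)*(25/363)) = -114*(-75 - 76*25/363) = -114*(-75 - 1900/363) = -114*(-29125/363) = 1106750/121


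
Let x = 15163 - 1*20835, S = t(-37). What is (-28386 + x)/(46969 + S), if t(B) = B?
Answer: -17029/23466 ≈ -0.72569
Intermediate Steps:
S = -37
x = -5672 (x = 15163 - 20835 = -5672)
(-28386 + x)/(46969 + S) = (-28386 - 5672)/(46969 - 37) = -34058/46932 = -34058*1/46932 = -17029/23466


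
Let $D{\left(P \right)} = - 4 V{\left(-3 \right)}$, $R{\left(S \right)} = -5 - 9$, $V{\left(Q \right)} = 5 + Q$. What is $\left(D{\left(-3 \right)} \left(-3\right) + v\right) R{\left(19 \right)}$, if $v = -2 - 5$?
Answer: $-238$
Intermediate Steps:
$R{\left(S \right)} = -14$ ($R{\left(S \right)} = -5 - 9 = -14$)
$v = -7$
$D{\left(P \right)} = -8$ ($D{\left(P \right)} = - 4 \left(5 - 3\right) = \left(-4\right) 2 = -8$)
$\left(D{\left(-3 \right)} \left(-3\right) + v\right) R{\left(19 \right)} = \left(\left(-8\right) \left(-3\right) - 7\right) \left(-14\right) = \left(24 - 7\right) \left(-14\right) = 17 \left(-14\right) = -238$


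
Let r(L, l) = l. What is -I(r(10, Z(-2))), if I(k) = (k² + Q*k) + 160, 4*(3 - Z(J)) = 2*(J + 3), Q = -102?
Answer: 355/4 ≈ 88.750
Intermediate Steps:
Z(J) = 3/2 - J/2 (Z(J) = 3 - (J + 3)/2 = 3 - (3 + J)/2 = 3 - (6 + 2*J)/4 = 3 + (-3/2 - J/2) = 3/2 - J/2)
I(k) = 160 + k² - 102*k (I(k) = (k² - 102*k) + 160 = 160 + k² - 102*k)
-I(r(10, Z(-2))) = -(160 + (3/2 - ½*(-2))² - 102*(3/2 - ½*(-2))) = -(160 + (3/2 + 1)² - 102*(3/2 + 1)) = -(160 + (5/2)² - 102*5/2) = -(160 + 25/4 - 255) = -1*(-355/4) = 355/4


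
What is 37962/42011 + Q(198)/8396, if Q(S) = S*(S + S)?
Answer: 903181860/88181089 ≈ 10.242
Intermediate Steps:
Q(S) = 2*S² (Q(S) = S*(2*S) = 2*S²)
37962/42011 + Q(198)/8396 = 37962/42011 + (2*198²)/8396 = 37962*(1/42011) + (2*39204)*(1/8396) = 37962/42011 + 78408*(1/8396) = 37962/42011 + 19602/2099 = 903181860/88181089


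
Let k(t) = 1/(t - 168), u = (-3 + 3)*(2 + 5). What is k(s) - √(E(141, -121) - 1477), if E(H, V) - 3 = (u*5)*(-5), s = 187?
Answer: 1/19 - I*√1474 ≈ 0.052632 - 38.393*I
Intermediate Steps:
u = 0 (u = 0*7 = 0)
E(H, V) = 3 (E(H, V) = 3 + (0*5)*(-5) = 3 + 0*(-5) = 3 + 0 = 3)
k(t) = 1/(-168 + t)
k(s) - √(E(141, -121) - 1477) = 1/(-168 + 187) - √(3 - 1477) = 1/19 - √(-1474) = 1/19 - I*√1474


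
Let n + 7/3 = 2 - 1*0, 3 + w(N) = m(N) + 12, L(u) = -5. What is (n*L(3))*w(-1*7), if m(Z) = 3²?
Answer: 30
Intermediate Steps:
m(Z) = 9
w(N) = 18 (w(N) = -3 + (9 + 12) = -3 + 21 = 18)
n = -⅓ (n = -7/3 + (2 - 1*0) = -7/3 + (2 + 0) = -7/3 + 2 = -⅓ ≈ -0.33333)
(n*L(3))*w(-1*7) = -⅓*(-5)*18 = (5/3)*18 = 30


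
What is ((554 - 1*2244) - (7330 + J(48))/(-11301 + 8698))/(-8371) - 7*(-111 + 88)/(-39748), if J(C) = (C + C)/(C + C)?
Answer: 818443531/4144007236 ≈ 0.19750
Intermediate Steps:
J(C) = 1 (J(C) = (2*C)/((2*C)) = (2*C)*(1/(2*C)) = 1)
((554 - 1*2244) - (7330 + J(48))/(-11301 + 8698))/(-8371) - 7*(-111 + 88)/(-39748) = ((554 - 1*2244) - (7330 + 1)/(-11301 + 8698))/(-8371) - 7*(-111 + 88)/(-39748) = ((554 - 2244) - 7331/(-2603))*(-1/8371) - 7*(-23)*(-1/39748) = (-1690 - 7331*(-1)/2603)*(-1/8371) + 161*(-1/39748) = (-1690 - 1*(-7331/2603))*(-1/8371) - 161/39748 = (-1690 + 7331/2603)*(-1/8371) - 161/39748 = -4391739/2603*(-1/8371) - 161/39748 = 399249/1980883 - 161/39748 = 818443531/4144007236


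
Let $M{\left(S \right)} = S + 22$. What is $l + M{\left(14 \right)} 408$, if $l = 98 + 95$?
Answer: $14881$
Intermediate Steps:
$M{\left(S \right)} = 22 + S$
$l = 193$
$l + M{\left(14 \right)} 408 = 193 + \left(22 + 14\right) 408 = 193 + 36 \cdot 408 = 193 + 14688 = 14881$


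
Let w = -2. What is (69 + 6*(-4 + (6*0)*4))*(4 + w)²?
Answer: 180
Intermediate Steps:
(69 + 6*(-4 + (6*0)*4))*(4 + w)² = (69 + 6*(-4 + (6*0)*4))*(4 - 2)² = (69 + 6*(-4 + 0*4))*2² = (69 + 6*(-4 + 0))*4 = (69 + 6*(-4))*4 = (69 - 24)*4 = 45*4 = 180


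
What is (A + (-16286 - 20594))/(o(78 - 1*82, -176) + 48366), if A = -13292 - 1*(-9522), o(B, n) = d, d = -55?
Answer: -40650/48311 ≈ -0.84142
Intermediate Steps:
o(B, n) = -55
A = -3770 (A = -13292 + 9522 = -3770)
(A + (-16286 - 20594))/(o(78 - 1*82, -176) + 48366) = (-3770 + (-16286 - 20594))/(-55 + 48366) = (-3770 - 36880)/48311 = -40650*1/48311 = -40650/48311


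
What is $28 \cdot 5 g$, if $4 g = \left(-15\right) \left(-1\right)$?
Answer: $525$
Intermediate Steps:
$g = \frac{15}{4}$ ($g = \frac{\left(-15\right) \left(-1\right)}{4} = \frac{1}{4} \cdot 15 = \frac{15}{4} \approx 3.75$)
$28 \cdot 5 g = 28 \cdot 5 \cdot \frac{15}{4} = 140 \cdot \frac{15}{4} = 525$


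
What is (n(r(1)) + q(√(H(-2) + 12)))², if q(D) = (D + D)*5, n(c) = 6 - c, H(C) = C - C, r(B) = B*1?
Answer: 1225 + 200*√3 ≈ 1571.4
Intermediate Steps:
r(B) = B
H(C) = 0
q(D) = 10*D (q(D) = (2*D)*5 = 10*D)
(n(r(1)) + q(√(H(-2) + 12)))² = ((6 - 1*1) + 10*√(0 + 12))² = ((6 - 1) + 10*√12)² = (5 + 10*(2*√3))² = (5 + 20*√3)²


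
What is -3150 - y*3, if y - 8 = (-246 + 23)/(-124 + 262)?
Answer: -145781/46 ≈ -3169.2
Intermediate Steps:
y = 881/138 (y = 8 + (-246 + 23)/(-124 + 262) = 8 - 223/138 = 881/138 ≈ 6.3841)
-3150 - y*3 = -3150 - 881*3/138 = -3150 - 1*881/46 = -3150 - 881/46 = -145781/46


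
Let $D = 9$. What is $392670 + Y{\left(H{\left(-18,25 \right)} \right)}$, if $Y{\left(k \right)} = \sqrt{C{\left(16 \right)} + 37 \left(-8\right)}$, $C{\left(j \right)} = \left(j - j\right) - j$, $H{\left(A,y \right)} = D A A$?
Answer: $392670 + 2 i \sqrt{78} \approx 3.9267 \cdot 10^{5} + 17.664 i$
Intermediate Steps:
$H{\left(A,y \right)} = 9 A^{2}$ ($H{\left(A,y \right)} = 9 A A = 9 A^{2}$)
$C{\left(j \right)} = - j$ ($C{\left(j \right)} = 0 - j = - j$)
$Y{\left(k \right)} = 2 i \sqrt{78}$ ($Y{\left(k \right)} = \sqrt{\left(-1\right) 16 + 37 \left(-8\right)} = \sqrt{-16 - 296} = \sqrt{-312} = 2 i \sqrt{78}$)
$392670 + Y{\left(H{\left(-18,25 \right)} \right)} = 392670 + 2 i \sqrt{78}$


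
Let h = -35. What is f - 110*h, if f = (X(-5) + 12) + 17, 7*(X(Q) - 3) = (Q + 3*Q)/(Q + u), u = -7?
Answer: 81527/21 ≈ 3882.2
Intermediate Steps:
X(Q) = 3 + 4*Q/(7*(-7 + Q)) (X(Q) = 3 + ((Q + 3*Q)/(Q - 7))/7 = 3 + ((4*Q)/(-7 + Q))/7 = 3 + (4*Q/(-7 + Q))/7 = 3 + 4*Q/(7*(-7 + Q)))
f = 677/21 (f = ((-147 + 25*(-5))/(7*(-7 - 5)) + 12) + 17 = ((⅐)*(-147 - 125)/(-12) + 12) + 17 = ((⅐)*(-1/12)*(-272) + 12) + 17 = (68/21 + 12) + 17 = 320/21 + 17 = 677/21 ≈ 32.238)
f - 110*h = 677/21 - 110*(-35) = 677/21 + 3850 = 81527/21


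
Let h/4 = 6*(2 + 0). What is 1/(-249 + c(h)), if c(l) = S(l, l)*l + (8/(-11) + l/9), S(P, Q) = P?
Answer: 33/67967 ≈ 0.00048553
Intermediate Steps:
h = 48 (h = 4*(6*(2 + 0)) = 4*(6*2) = 4*12 = 48)
c(l) = -8/11 + l² + l/9 (c(l) = l*l + (8/(-11) + l/9) = l² + (8*(-1/11) + l*(⅑)) = l² + (-8/11 + l/9) = -8/11 + l² + l/9)
1/(-249 + c(h)) = 1/(-249 + (-8/11 + 48² + (⅑)*48)) = 1/(-249 + (-8/11 + 2304 + 16/3)) = 1/(-249 + 76184/33) = 1/(67967/33) = 33/67967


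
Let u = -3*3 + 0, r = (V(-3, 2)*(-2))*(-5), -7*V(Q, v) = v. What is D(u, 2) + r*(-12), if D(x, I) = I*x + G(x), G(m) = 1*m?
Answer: 51/7 ≈ 7.2857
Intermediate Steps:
V(Q, v) = -v/7
G(m) = m
r = -20/7 (r = (-1/7*2*(-2))*(-5) = -2/7*(-2)*(-5) = (4/7)*(-5) = -20/7 ≈ -2.8571)
u = -9 (u = -9 + 0 = -9)
D(x, I) = x + I*x (D(x, I) = I*x + x = x + I*x)
D(u, 2) + r*(-12) = -9*(1 + 2) - 20/7*(-12) = -9*3 + 240/7 = -27 + 240/7 = 51/7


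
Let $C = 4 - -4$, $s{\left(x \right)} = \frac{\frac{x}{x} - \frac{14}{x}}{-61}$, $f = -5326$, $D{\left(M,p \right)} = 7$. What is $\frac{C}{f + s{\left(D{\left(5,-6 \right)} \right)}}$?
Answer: $- \frac{488}{324885} \approx -0.0015021$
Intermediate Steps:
$s{\left(x \right)} = - \frac{1}{61} + \frac{14}{61 x}$ ($s{\left(x \right)} = \left(1 - \frac{14}{x}\right) \left(- \frac{1}{61}\right) = - \frac{1}{61} + \frac{14}{61 x}$)
$C = 8$ ($C = 4 + 4 = 8$)
$\frac{C}{f + s{\left(D{\left(5,-6 \right)} \right)}} = \frac{8}{-5326 + \frac{14 - 7}{61 \cdot 7}} = \frac{8}{-5326 + \frac{1}{61} \cdot \frac{1}{7} \left(14 - 7\right)} = \frac{8}{-5326 + \frac{1}{61} \cdot \frac{1}{7} \cdot 7} = \frac{8}{-5326 + \frac{1}{61}} = \frac{8}{- \frac{324885}{61}} = 8 \left(- \frac{61}{324885}\right) = - \frac{488}{324885}$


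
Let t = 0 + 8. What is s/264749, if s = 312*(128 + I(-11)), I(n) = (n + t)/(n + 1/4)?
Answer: 1720992/11384207 ≈ 0.15117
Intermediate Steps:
t = 8
I(n) = (8 + n)/(¼ + n) (I(n) = (n + 8)/(n + 1/4) = (8 + n)/(n + ¼) = (8 + n)/(¼ + n))
s = 1720992/43 (s = 312*(128 + 4*(8 - 11)/(1 + 4*(-11))) = 312*(128 + 4*(-3)/(1 - 44)) = 312*(128 + 4*(-3)/(-43)) = 312*(128 + 4*(-1/43)*(-3)) = 312*(128 + 12/43) = 312*(5516/43) = 1720992/43 ≈ 40023.)
s/264749 = (1720992/43)/264749 = (1720992/43)*(1/264749) = 1720992/11384207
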